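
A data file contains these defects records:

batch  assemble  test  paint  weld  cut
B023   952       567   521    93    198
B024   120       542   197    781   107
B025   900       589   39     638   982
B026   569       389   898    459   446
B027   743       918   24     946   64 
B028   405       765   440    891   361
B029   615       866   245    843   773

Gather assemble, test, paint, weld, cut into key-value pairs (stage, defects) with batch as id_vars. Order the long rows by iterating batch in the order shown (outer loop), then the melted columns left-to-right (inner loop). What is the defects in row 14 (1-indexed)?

35 rows total (7 × 5). Row 14: index ⌊(14-1)/5⌋ = 2 into batch → B025; (14-1) mod 5 = 3 into the melted columns → weld.
So row 14 is (B025, weld, 638); defects = 638.

638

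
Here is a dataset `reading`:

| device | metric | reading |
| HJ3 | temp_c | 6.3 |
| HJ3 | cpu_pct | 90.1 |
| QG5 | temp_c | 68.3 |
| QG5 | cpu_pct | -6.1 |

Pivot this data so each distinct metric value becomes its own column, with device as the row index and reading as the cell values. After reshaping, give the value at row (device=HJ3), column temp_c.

6.3

Wide layout: rows indexed by device, columns are the 2 distinct metric values (temp_c, cpu_pct).
Cell (device=HJ3, metric=temp_c) draws from the long row where device=HJ3 and metric=temp_c, which has reading=6.3.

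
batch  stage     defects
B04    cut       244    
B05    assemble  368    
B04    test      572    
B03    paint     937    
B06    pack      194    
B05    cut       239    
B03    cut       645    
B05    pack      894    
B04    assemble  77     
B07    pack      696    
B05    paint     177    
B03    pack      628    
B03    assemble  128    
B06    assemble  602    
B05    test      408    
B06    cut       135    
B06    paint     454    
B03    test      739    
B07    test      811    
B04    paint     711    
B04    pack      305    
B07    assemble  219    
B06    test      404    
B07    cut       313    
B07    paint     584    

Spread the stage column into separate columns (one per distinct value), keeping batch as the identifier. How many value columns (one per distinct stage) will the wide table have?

5

5 distinct stage values: test, cut, assemble, paint, pack.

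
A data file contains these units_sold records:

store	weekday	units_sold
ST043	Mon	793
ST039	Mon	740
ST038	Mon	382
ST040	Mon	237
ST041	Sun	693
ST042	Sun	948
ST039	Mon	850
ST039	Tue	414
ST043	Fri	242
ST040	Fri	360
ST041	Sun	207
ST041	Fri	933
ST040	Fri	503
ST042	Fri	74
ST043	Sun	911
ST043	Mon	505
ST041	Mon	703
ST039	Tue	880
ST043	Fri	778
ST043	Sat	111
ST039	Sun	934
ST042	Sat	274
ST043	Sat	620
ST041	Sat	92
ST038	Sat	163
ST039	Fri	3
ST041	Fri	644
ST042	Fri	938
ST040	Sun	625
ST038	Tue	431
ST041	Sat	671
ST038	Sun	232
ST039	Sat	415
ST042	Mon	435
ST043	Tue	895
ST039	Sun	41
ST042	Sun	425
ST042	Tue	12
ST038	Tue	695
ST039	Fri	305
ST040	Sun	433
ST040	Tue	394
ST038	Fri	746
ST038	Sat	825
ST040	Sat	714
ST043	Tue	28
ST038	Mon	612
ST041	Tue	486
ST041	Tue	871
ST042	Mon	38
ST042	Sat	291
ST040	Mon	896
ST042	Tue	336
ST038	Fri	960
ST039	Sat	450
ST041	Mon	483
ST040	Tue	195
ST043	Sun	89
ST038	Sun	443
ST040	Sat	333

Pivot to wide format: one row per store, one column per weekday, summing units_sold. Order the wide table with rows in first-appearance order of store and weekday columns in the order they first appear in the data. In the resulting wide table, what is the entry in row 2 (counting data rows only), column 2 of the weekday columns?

With rows in first-appearance order of store, row 2 is store=ST039. weekday columns in first-appearance order: Mon, Sun, Tue, Fri, Sat; column 2 is Sun.
Long rows with store=ST039, weekday=Sun: 934 + 41 = 975.

975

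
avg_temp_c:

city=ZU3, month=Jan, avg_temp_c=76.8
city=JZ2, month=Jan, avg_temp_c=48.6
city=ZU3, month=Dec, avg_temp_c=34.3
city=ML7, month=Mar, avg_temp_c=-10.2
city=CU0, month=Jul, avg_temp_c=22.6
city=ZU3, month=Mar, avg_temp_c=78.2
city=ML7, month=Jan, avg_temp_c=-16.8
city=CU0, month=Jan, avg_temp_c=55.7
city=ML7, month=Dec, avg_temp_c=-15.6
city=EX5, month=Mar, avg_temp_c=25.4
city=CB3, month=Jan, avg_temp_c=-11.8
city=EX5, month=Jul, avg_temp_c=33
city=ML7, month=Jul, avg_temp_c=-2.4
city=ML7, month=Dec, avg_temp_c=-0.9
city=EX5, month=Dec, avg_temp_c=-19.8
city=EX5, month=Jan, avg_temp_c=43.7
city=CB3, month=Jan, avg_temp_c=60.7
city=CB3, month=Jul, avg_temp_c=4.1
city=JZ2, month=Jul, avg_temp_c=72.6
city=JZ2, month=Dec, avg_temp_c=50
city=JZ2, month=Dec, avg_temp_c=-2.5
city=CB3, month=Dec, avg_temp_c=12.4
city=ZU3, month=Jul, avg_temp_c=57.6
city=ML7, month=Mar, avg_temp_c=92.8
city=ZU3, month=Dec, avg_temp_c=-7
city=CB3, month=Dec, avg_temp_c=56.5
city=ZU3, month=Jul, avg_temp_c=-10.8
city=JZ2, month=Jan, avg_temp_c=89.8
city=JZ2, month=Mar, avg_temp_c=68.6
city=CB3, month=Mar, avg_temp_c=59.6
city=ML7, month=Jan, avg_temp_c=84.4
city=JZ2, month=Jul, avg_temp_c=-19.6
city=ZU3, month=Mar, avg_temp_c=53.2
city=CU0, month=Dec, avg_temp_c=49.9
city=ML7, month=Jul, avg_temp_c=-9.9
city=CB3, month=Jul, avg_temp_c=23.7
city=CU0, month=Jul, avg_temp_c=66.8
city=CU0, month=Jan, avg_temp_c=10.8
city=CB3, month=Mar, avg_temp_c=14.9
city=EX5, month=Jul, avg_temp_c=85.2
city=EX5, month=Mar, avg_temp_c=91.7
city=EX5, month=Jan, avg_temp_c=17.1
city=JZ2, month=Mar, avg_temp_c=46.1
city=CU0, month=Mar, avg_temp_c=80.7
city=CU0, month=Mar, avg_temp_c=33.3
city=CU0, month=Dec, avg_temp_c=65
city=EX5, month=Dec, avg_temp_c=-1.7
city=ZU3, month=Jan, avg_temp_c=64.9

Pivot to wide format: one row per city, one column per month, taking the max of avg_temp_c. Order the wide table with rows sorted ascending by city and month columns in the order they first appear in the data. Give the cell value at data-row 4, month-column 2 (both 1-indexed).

50

With rows sorted ascending by city, row 4 is city=JZ2. month columns in first-appearance order: Jan, Dec, Mar, Jul; column 2 is Dec.
Long rows with city=JZ2, month=Dec: max(50, -2.5) = 50.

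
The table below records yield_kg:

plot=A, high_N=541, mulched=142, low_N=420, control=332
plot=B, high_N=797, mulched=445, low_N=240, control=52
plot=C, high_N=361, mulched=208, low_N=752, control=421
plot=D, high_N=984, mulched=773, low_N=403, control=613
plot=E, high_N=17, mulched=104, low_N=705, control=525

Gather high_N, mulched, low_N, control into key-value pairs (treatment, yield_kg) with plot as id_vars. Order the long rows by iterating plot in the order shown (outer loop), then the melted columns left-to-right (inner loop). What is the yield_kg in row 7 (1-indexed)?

20 rows total (5 × 4). Row 7: index ⌊(7-1)/4⌋ = 1 into plot → B; (7-1) mod 4 = 2 into the melted columns → low_N.
So row 7 is (B, low_N, 240); yield_kg = 240.

240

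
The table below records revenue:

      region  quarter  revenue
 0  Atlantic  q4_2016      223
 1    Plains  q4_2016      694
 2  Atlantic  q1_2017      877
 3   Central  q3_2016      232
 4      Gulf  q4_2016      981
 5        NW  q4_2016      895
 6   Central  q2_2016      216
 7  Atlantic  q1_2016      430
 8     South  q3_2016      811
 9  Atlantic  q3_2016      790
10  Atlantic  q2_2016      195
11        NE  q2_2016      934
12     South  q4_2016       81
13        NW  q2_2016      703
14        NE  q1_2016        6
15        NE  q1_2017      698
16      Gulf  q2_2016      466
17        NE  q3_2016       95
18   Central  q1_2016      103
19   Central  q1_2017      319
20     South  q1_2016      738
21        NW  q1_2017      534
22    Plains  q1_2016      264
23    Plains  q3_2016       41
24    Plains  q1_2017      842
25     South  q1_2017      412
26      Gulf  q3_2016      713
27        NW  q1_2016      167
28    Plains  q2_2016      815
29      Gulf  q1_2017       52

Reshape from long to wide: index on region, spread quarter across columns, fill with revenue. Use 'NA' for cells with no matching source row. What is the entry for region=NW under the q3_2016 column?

No long-format row has region=NW and quarter=q3_2016, so the cell is NA.

NA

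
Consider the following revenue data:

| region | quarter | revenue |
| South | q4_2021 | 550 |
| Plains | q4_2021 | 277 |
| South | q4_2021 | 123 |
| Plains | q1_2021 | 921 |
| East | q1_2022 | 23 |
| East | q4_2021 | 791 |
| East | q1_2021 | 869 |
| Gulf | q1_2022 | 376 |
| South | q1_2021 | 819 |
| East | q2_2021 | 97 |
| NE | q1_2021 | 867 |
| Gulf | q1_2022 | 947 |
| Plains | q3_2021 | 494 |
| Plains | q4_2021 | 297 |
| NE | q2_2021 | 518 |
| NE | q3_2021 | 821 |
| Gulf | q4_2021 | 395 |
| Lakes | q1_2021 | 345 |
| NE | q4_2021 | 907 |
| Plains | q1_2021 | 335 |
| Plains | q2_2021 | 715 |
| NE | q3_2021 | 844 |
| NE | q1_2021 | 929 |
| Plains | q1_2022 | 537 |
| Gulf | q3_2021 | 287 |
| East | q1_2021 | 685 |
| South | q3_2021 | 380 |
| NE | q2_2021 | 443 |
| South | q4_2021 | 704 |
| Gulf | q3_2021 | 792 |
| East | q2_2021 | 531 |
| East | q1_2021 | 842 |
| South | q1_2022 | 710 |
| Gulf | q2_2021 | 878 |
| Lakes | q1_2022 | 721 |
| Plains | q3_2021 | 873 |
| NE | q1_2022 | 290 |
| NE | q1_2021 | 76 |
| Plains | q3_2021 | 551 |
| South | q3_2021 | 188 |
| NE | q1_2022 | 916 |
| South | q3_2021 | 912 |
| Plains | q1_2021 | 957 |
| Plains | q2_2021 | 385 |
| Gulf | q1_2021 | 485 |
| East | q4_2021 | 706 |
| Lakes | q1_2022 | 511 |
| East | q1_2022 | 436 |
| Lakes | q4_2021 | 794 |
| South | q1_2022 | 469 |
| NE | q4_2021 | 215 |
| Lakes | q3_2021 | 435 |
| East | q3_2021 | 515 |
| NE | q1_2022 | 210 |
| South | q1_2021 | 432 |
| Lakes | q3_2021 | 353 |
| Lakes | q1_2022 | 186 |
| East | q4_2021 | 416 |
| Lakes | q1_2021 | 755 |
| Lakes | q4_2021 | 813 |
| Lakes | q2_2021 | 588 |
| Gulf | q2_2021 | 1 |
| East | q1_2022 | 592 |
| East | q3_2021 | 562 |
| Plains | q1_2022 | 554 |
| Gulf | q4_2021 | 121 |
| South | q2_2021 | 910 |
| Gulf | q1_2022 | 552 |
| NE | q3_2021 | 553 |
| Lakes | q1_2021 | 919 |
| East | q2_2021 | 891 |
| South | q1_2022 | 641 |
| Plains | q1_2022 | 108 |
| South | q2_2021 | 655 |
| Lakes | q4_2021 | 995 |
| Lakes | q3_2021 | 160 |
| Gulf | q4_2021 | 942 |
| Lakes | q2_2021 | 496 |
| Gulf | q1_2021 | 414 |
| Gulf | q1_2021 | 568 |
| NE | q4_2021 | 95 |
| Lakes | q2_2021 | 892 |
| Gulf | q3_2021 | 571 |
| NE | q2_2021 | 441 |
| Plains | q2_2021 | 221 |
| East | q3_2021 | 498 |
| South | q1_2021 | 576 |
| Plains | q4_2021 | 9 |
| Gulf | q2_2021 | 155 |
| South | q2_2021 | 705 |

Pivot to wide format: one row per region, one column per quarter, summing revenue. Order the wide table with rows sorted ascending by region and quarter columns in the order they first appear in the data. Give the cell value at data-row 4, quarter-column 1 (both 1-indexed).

With rows sorted ascending by region, row 4 is region=NE. quarter columns in first-appearance order: q4_2021, q1_2021, q1_2022, q2_2021, q3_2021; column 1 is q4_2021.
Long rows with region=NE, quarter=q4_2021: 907 + 215 + 95 = 1217.

1217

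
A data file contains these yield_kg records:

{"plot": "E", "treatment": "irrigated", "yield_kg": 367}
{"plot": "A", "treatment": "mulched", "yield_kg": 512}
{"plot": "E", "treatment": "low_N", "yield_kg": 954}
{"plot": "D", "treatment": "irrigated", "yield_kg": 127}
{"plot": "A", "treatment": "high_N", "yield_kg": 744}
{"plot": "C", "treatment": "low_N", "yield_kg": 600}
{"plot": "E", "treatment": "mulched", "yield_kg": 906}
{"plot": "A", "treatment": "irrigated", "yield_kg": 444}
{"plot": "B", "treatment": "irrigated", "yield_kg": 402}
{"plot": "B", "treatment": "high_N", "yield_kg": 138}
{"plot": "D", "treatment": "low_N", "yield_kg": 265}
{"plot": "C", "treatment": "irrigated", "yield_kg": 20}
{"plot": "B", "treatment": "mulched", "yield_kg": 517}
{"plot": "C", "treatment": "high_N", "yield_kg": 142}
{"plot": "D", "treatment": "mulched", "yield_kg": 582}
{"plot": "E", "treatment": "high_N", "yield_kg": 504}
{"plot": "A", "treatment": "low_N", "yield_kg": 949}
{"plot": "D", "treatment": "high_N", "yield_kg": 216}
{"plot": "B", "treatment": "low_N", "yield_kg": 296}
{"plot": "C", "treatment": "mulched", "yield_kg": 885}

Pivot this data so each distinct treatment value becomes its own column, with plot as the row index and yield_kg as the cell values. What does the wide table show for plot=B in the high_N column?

138

Wide layout: rows indexed by plot, columns are the 4 distinct treatment values (irrigated, mulched, low_N, high_N).
Cell (plot=B, treatment=high_N) draws from the long row where plot=B and treatment=high_N, which has yield_kg=138.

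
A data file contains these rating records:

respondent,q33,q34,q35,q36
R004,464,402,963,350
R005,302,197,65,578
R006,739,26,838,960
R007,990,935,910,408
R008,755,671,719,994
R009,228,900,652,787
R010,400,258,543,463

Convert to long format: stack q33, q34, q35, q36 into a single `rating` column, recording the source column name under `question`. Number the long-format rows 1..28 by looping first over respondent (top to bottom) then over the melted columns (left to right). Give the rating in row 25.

400

28 rows total (7 × 4). Row 25: index ⌊(25-1)/4⌋ = 6 into respondent → R010; (25-1) mod 4 = 0 into the melted columns → q33.
So row 25 is (R010, q33, 400); rating = 400.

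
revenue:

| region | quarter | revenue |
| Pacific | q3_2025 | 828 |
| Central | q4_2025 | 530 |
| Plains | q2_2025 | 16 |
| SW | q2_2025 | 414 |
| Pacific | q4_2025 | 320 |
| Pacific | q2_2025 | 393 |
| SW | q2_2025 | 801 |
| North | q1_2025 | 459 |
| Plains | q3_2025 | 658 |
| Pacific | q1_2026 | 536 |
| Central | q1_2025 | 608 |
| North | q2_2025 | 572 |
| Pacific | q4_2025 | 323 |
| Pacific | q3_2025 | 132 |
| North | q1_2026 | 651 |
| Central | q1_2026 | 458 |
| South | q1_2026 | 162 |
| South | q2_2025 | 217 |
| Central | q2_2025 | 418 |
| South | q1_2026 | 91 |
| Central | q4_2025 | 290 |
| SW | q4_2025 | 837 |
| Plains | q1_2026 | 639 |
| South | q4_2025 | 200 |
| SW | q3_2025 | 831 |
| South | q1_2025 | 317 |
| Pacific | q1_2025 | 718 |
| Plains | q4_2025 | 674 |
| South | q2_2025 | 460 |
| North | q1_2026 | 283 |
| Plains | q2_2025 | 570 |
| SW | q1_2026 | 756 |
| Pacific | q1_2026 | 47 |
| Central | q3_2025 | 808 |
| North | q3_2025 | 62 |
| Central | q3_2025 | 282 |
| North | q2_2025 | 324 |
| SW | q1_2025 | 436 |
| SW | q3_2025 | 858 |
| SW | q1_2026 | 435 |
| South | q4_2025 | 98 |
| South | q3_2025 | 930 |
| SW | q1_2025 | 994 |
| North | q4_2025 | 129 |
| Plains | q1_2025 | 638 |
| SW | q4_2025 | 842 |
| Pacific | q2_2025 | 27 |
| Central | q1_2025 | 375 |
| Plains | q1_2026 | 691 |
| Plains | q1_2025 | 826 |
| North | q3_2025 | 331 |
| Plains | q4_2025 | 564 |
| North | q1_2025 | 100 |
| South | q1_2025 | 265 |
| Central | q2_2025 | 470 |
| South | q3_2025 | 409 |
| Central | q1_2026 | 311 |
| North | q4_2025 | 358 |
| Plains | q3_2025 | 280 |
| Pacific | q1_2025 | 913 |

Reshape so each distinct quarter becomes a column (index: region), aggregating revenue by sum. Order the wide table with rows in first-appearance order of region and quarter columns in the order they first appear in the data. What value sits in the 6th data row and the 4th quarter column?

582

With rows in first-appearance order of region, row 6 is region=South. quarter columns in first-appearance order: q3_2025, q4_2025, q2_2025, q1_2025, q1_2026; column 4 is q1_2025.
Long rows with region=South, quarter=q1_2025: 317 + 265 = 582.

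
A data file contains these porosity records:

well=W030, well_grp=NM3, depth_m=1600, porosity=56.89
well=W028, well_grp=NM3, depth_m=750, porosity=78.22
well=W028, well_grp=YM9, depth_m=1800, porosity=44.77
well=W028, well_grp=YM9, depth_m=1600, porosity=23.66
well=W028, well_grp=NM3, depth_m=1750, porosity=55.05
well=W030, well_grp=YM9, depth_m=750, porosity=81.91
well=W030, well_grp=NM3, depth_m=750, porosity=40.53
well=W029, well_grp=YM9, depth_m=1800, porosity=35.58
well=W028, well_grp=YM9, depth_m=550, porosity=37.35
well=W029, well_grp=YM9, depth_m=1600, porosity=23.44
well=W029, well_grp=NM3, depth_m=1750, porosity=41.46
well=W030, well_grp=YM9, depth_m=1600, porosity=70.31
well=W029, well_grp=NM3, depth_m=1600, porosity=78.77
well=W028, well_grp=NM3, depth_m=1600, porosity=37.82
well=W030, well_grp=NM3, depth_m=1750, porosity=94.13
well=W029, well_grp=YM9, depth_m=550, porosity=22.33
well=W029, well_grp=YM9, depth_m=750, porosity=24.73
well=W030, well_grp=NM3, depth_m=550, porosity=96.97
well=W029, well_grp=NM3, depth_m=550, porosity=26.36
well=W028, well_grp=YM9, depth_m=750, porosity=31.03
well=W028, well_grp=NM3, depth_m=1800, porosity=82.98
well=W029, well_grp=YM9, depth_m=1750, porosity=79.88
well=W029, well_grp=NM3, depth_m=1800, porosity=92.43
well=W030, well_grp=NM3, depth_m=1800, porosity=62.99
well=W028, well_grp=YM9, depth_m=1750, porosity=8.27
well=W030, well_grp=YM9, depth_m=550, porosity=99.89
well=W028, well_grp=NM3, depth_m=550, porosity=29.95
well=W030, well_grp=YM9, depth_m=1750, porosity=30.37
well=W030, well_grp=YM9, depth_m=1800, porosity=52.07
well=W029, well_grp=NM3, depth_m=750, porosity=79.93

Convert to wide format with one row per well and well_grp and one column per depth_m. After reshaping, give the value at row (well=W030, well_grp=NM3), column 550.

Wide layout: rows indexed by well and well_grp, columns are the 5 distinct depth_m values (1600, 750, 1800, 1750, 550).
Cell (well=W030, well_grp=NM3, depth_m=550) draws from the long row where well=W030, well_grp=NM3 and depth_m=550, which has porosity=96.97.

96.97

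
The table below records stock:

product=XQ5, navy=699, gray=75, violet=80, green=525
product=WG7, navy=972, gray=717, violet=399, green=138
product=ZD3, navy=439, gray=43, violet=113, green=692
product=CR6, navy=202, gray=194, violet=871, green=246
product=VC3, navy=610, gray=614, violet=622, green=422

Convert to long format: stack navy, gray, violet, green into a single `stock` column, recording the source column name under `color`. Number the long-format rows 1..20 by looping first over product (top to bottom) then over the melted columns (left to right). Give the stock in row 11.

113

20 rows total (5 × 4). Row 11: index ⌊(11-1)/4⌋ = 2 into product → ZD3; (11-1) mod 4 = 2 into the melted columns → violet.
So row 11 is (ZD3, violet, 113); stock = 113.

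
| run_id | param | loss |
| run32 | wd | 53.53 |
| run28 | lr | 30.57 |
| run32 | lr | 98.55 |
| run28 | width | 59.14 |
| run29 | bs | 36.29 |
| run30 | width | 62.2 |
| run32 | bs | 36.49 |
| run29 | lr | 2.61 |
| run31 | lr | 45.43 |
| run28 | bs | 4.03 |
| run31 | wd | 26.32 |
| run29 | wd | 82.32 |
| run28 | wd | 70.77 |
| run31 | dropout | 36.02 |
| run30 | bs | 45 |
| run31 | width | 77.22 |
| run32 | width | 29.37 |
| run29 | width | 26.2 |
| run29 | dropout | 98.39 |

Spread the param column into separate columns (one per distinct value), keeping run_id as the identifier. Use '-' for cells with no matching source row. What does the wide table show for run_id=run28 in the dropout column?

No long-format row has run_id=run28 and param=dropout, so the cell is -.

-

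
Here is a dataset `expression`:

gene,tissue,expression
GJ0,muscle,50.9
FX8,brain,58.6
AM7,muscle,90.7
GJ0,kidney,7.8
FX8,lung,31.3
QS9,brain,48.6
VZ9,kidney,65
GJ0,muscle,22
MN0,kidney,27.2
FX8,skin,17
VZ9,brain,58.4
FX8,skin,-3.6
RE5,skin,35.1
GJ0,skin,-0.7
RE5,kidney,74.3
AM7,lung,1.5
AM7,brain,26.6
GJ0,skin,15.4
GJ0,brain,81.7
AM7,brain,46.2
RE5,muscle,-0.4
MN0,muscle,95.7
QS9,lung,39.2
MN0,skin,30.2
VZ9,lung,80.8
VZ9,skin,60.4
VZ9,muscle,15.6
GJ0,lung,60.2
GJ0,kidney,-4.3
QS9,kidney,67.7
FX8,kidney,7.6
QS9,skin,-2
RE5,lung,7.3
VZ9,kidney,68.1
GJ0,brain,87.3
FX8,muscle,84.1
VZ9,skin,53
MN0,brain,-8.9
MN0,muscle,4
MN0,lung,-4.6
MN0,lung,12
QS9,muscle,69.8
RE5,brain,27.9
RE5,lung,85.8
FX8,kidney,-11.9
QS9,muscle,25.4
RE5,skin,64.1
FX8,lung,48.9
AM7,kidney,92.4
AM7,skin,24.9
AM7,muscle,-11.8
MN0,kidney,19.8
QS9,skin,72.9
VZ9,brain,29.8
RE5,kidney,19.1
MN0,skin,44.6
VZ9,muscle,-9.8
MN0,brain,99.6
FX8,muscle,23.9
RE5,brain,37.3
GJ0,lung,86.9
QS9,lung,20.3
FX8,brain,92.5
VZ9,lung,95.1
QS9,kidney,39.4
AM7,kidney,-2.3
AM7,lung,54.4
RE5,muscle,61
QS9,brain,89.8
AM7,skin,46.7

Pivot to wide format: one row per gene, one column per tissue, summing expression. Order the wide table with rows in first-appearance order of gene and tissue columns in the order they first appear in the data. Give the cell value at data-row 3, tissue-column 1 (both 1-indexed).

78.9

With rows in first-appearance order of gene, row 3 is gene=AM7. tissue columns in first-appearance order: muscle, brain, kidney, lung, skin; column 1 is muscle.
Long rows with gene=AM7, tissue=muscle: 90.7 + -11.8 = 78.9.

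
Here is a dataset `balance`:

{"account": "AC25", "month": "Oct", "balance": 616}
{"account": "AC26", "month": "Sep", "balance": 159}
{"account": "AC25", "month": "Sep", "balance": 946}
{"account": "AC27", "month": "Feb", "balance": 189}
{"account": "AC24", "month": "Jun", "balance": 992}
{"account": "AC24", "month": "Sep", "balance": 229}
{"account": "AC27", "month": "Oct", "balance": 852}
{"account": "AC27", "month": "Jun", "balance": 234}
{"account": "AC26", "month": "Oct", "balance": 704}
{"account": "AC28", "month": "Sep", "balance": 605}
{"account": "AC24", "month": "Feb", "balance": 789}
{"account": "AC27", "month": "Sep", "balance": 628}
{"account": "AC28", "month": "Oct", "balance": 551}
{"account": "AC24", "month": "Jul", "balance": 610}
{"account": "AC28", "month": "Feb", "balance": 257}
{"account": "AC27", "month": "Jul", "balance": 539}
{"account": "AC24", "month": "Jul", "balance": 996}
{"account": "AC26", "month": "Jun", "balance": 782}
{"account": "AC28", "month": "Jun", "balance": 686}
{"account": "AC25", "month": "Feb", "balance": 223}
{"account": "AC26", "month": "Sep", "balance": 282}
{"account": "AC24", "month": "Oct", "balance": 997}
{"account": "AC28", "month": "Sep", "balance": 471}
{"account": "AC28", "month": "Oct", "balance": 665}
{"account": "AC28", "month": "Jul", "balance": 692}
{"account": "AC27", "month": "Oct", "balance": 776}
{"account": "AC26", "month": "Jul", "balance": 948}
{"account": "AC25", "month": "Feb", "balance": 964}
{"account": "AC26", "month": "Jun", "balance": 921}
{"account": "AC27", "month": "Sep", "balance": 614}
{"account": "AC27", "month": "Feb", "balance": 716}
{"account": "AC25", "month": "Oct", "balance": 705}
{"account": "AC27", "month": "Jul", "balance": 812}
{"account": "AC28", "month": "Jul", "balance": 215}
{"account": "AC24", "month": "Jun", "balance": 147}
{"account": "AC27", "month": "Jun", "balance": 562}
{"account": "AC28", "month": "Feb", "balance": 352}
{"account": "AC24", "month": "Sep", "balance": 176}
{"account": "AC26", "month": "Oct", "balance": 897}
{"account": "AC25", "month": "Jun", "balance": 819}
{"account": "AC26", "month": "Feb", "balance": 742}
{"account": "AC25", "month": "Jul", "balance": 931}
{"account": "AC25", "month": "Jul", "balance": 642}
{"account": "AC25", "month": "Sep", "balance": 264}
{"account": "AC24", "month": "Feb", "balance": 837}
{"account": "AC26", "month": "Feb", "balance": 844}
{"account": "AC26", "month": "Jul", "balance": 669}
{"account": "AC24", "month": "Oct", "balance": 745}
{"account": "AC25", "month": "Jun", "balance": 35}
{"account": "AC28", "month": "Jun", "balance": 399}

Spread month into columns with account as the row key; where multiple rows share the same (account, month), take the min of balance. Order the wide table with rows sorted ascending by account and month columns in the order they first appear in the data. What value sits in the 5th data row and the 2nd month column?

471

With rows sorted ascending by account, row 5 is account=AC28. month columns in first-appearance order: Oct, Sep, Feb, Jun, Jul; column 2 is Sep.
Long rows with account=AC28, month=Sep: min(605, 471) = 471.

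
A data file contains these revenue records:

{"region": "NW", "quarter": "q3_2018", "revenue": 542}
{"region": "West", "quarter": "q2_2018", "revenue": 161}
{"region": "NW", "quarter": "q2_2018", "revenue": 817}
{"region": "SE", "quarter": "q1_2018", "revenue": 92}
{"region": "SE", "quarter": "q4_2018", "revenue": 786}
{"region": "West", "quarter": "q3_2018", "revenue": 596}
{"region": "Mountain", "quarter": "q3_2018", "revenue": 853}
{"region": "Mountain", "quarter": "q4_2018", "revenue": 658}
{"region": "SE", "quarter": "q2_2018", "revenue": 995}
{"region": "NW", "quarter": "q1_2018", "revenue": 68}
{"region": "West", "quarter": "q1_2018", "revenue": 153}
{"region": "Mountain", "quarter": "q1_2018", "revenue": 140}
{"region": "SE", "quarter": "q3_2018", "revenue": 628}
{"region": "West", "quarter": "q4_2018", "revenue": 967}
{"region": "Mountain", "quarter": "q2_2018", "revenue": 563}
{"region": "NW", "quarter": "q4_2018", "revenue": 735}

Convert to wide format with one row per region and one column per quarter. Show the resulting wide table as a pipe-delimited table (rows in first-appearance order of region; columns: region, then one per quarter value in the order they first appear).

Columns: region plus the 4 distinct quarter values (q3_2018, q2_2018, q1_2018, q4_2018).
For example, row NW column q3_2018 takes revenue=542 from the long row (NW, q3_2018).

| region | q3_2018 | q2_2018 | q1_2018 | q4_2018 |
| NW | 542 | 817 | 68 | 735 |
| West | 596 | 161 | 153 | 967 |
| SE | 628 | 995 | 92 | 786 |
| Mountain | 853 | 563 | 140 | 658 |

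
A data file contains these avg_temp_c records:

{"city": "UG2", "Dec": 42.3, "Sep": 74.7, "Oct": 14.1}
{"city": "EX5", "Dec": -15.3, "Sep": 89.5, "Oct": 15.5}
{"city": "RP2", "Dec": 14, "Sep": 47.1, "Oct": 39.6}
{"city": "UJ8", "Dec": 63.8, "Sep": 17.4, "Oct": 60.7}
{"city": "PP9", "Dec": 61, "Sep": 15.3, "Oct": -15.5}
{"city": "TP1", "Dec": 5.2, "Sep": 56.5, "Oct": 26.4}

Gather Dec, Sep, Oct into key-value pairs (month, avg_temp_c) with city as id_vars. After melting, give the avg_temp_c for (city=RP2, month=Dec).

Unpivoting turns each (city, wide-column) pair into one long row.
The wide cell at row RP2, column Dec holds 14, so the long row (RP2, Dec) has avg_temp_c=14.

14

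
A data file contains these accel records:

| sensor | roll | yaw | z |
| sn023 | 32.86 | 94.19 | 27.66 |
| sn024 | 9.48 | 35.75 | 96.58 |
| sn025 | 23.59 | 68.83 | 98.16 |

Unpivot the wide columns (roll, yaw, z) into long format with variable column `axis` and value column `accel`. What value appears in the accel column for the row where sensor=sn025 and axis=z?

98.16

Unpivoting turns each (sensor, wide-column) pair into one long row.
The wide cell at row sn025, column z holds 98.16, so the long row (sn025, z) has accel=98.16.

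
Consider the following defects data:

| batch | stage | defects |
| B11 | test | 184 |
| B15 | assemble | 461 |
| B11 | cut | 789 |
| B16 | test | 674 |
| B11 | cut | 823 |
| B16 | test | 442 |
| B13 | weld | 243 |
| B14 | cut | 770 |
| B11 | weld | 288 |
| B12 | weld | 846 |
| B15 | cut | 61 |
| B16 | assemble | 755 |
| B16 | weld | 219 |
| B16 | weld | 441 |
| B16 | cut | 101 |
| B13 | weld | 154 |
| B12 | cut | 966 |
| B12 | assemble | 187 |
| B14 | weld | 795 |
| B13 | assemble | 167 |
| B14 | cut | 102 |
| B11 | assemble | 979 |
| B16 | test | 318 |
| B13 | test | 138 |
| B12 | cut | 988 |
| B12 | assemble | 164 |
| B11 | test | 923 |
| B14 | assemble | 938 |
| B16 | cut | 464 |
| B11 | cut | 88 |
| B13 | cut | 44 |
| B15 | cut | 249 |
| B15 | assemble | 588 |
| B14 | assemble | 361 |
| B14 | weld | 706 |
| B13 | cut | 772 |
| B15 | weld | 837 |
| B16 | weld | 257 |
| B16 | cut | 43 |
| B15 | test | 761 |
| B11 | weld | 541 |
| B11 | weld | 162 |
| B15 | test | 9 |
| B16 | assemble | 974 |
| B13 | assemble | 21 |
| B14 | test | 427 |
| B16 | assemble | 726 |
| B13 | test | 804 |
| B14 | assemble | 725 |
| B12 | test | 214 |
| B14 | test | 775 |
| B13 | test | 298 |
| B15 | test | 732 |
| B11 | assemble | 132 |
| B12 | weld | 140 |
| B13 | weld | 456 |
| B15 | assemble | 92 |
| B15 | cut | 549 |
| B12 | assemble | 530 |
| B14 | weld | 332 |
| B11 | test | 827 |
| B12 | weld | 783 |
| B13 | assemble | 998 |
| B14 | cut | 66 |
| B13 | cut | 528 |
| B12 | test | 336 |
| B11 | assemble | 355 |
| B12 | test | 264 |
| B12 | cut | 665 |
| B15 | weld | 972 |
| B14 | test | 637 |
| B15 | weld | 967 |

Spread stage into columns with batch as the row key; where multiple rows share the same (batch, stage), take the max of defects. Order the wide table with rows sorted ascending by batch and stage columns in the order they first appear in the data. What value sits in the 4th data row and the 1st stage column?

775

With rows sorted ascending by batch, row 4 is batch=B14. stage columns in first-appearance order: test, assemble, cut, weld; column 1 is test.
Long rows with batch=B14, stage=test: max(427, 775, 637) = 775.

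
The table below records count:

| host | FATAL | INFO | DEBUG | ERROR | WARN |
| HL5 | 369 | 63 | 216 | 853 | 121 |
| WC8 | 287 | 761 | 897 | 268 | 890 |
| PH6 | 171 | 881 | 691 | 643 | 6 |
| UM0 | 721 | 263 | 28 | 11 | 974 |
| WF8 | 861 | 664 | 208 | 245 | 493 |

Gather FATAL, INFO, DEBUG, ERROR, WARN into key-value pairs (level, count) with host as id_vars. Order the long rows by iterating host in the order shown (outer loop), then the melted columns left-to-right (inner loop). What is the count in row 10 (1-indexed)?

890

25 rows total (5 × 5). Row 10: index ⌊(10-1)/5⌋ = 1 into host → WC8; (10-1) mod 5 = 4 into the melted columns → WARN.
So row 10 is (WC8, WARN, 890); count = 890.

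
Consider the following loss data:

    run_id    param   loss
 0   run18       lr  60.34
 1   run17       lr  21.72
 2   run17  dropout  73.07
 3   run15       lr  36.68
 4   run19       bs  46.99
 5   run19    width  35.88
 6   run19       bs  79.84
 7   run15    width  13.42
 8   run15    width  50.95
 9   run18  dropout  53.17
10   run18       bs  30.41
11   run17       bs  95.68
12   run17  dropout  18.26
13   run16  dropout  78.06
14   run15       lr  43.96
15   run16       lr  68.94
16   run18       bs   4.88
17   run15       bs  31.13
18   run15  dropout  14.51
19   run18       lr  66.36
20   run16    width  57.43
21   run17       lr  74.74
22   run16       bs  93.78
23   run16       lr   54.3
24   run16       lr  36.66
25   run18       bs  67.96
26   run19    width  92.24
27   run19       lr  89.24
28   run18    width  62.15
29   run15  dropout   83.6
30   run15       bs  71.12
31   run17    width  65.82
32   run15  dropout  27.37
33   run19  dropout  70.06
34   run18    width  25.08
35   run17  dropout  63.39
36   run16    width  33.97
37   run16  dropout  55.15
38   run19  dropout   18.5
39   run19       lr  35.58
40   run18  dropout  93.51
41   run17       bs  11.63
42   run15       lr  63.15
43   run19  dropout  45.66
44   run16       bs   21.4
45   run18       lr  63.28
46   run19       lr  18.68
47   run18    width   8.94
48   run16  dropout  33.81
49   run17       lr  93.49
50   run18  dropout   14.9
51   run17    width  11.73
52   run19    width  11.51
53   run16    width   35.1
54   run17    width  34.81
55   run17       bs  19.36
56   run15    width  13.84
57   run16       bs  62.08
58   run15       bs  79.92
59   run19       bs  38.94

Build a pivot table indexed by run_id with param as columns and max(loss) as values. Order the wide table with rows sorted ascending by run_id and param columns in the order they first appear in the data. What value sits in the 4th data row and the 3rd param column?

With rows sorted ascending by run_id, row 4 is run_id=run18. param columns in first-appearance order: lr, dropout, bs, width; column 3 is bs.
Long rows with run_id=run18, param=bs: max(30.41, 4.88, 67.96) = 67.96.

67.96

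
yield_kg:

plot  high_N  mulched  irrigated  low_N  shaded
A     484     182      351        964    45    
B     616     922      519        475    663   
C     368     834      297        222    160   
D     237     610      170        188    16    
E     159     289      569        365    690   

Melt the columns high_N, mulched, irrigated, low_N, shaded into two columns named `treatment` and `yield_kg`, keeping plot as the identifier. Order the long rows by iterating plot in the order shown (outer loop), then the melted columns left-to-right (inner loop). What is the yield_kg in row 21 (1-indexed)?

25 rows total (5 × 5). Row 21: index ⌊(21-1)/5⌋ = 4 into plot → E; (21-1) mod 5 = 0 into the melted columns → high_N.
So row 21 is (E, high_N, 159); yield_kg = 159.

159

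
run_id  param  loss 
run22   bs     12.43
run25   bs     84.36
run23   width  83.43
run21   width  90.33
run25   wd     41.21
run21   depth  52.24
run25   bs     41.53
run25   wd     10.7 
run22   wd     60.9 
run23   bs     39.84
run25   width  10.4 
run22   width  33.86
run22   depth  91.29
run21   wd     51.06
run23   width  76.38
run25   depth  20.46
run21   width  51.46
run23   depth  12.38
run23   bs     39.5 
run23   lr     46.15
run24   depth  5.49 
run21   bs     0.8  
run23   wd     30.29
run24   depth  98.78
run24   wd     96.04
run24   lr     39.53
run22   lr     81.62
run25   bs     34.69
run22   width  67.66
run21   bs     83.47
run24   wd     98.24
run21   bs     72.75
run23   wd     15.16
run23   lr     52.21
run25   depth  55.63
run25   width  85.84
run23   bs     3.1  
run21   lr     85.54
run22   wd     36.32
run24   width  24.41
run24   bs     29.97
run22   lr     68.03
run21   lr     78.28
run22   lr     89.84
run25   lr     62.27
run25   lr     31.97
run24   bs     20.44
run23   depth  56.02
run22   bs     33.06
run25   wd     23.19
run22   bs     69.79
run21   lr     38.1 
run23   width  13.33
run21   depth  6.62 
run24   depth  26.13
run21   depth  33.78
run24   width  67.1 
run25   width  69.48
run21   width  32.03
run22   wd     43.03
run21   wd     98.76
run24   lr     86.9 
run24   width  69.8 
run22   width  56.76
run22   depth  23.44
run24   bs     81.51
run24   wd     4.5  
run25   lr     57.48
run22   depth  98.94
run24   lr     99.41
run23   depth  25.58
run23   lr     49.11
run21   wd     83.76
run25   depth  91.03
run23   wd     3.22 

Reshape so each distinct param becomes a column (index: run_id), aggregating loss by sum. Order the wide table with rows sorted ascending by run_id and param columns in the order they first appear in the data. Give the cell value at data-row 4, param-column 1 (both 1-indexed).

131.92

With rows sorted ascending by run_id, row 4 is run_id=run24. param columns in first-appearance order: bs, width, wd, depth, lr; column 1 is bs.
Long rows with run_id=run24, param=bs: 29.97 + 20.44 + 81.51 = 131.92.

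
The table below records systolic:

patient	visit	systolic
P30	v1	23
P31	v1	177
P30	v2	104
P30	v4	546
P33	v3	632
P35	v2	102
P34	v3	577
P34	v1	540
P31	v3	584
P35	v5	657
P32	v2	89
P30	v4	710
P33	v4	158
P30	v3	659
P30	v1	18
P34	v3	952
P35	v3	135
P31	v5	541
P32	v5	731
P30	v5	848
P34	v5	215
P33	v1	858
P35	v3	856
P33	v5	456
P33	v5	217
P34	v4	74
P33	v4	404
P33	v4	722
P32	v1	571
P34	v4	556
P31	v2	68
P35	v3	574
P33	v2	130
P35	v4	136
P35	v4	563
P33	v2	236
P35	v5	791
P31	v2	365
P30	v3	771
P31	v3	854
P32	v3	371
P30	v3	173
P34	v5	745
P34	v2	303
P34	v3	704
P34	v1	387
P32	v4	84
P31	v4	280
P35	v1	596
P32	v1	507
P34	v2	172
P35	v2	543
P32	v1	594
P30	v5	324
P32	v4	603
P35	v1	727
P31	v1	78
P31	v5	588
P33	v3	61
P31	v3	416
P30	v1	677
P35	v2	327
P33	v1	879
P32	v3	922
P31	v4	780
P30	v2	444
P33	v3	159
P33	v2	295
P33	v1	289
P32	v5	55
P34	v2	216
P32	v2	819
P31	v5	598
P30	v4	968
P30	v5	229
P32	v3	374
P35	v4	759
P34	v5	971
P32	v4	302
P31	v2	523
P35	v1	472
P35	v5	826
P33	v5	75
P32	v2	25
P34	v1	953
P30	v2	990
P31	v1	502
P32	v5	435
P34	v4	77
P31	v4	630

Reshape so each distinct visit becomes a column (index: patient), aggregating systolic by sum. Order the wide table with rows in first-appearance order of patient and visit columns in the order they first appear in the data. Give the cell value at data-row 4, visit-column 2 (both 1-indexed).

With rows in first-appearance order of patient, row 4 is patient=P35. visit columns in first-appearance order: v1, v2, v4, v3, v5; column 2 is v2.
Long rows with patient=P35, visit=v2: 102 + 543 + 327 = 972.

972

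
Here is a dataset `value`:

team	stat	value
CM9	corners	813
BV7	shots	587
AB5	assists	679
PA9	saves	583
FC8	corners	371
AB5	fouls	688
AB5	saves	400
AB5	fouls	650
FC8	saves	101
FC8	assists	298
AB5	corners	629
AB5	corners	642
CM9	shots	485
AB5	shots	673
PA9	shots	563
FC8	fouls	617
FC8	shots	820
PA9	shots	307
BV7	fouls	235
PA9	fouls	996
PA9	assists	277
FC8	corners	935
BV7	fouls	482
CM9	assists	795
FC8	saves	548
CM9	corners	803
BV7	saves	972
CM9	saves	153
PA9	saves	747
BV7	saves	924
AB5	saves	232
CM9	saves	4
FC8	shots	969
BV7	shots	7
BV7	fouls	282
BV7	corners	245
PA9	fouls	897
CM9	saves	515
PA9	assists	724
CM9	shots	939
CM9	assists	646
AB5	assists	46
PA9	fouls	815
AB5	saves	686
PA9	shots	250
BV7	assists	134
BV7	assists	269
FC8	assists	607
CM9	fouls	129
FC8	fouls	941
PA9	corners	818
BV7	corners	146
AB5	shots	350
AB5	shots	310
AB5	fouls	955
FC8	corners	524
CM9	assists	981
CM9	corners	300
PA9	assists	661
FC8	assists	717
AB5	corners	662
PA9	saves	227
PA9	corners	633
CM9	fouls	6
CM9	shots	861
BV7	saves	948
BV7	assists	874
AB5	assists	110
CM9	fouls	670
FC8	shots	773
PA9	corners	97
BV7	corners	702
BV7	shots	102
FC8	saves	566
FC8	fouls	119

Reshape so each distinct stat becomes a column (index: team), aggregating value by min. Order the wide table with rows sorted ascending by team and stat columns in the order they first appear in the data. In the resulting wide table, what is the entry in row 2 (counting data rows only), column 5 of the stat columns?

With rows sorted ascending by team, row 2 is team=BV7. stat columns in first-appearance order: corners, shots, assists, saves, fouls; column 5 is fouls.
Long rows with team=BV7, stat=fouls: min(235, 482, 282) = 235.

235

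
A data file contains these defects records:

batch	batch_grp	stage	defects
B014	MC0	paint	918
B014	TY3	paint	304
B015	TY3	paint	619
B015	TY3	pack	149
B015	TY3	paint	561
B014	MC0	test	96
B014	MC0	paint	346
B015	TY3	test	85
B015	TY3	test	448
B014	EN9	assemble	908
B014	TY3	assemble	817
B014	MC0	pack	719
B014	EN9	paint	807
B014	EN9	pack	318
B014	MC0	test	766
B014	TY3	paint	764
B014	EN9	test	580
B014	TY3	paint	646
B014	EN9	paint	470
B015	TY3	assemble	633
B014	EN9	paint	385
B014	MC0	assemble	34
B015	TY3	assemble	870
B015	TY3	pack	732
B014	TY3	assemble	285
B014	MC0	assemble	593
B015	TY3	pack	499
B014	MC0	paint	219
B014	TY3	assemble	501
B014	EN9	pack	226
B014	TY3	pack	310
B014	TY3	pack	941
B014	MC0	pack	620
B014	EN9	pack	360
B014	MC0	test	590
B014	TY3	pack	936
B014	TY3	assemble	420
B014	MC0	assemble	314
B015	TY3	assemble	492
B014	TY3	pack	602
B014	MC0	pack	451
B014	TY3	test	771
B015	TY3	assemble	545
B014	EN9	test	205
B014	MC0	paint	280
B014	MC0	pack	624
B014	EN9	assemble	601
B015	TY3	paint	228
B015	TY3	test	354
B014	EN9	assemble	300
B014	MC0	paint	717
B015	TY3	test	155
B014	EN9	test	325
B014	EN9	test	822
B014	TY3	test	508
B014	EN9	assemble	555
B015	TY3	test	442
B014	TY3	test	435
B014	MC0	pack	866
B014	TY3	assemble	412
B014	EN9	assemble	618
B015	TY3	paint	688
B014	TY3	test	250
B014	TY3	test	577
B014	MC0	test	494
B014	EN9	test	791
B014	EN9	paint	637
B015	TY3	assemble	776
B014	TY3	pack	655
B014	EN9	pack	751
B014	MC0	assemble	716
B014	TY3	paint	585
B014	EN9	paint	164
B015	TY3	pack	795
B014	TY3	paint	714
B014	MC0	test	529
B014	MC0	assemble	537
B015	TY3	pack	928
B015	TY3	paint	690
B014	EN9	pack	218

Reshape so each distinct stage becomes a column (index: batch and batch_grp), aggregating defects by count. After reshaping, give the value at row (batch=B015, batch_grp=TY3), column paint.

5

Rows with batch=B015, batch_grp=TY3 and stage=paint: defects values are 619, 561, 228, 688, 690.
5 rows match — count = 5.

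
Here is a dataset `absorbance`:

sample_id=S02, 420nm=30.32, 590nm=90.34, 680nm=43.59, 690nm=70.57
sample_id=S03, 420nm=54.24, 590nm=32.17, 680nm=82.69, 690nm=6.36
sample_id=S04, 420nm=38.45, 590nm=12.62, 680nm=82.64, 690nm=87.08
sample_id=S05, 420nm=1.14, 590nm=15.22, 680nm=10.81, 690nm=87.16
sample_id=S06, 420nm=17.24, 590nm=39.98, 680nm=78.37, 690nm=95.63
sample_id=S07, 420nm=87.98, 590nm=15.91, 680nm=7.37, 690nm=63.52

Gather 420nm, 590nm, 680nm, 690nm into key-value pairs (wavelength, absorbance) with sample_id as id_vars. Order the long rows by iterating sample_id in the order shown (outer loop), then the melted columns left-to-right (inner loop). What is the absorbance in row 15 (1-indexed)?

24 rows total (6 × 4). Row 15: index ⌊(15-1)/4⌋ = 3 into sample_id → S05; (15-1) mod 4 = 2 into the melted columns → 680nm.
So row 15 is (S05, 680nm, 10.81); absorbance = 10.81.

10.81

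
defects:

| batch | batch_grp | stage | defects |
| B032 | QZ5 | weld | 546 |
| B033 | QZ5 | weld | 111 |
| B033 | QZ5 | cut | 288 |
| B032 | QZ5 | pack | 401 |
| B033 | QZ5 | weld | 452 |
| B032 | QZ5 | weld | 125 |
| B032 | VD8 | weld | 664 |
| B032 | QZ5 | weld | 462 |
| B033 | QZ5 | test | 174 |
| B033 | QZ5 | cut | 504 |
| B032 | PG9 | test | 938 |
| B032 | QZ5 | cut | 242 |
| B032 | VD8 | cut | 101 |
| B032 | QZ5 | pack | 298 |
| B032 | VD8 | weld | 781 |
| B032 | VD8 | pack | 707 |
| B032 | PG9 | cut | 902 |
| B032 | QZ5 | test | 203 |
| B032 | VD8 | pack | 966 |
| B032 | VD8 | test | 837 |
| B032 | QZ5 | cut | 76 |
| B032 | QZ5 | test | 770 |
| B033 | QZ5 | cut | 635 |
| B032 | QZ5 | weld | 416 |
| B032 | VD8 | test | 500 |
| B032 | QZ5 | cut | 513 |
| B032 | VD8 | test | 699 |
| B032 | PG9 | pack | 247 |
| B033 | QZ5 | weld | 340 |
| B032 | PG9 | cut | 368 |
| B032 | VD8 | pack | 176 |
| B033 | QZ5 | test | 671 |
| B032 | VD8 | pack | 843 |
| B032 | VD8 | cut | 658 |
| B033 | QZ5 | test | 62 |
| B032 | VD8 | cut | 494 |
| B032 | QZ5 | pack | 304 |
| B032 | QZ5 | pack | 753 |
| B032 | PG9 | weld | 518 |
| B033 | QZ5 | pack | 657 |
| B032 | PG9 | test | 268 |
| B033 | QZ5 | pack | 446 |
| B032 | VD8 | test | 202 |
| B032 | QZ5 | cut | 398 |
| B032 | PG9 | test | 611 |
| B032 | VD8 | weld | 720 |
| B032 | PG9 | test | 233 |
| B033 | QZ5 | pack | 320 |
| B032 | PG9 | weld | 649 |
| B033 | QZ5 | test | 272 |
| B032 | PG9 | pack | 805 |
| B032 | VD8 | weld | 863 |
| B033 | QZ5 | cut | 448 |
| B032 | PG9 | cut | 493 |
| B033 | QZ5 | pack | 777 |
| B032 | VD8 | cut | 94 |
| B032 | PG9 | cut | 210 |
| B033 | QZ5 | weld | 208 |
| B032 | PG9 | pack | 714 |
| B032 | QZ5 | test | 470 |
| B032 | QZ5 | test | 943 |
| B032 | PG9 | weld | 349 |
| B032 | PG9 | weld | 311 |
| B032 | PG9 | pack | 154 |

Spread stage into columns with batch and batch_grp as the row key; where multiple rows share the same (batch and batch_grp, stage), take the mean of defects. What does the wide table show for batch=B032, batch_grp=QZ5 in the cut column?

Rows with batch=B032, batch_grp=QZ5 and stage=cut: defects values are 242, 76, 513, 398.
(242 + 76 + 513 + 398) / 4 = 307.25.

307.25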